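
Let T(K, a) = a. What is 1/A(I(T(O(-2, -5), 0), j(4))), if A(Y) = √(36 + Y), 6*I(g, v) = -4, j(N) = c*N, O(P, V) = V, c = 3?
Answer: √318/106 ≈ 0.16823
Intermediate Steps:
j(N) = 3*N
I(g, v) = -⅔ (I(g, v) = (⅙)*(-4) = -⅔)
1/A(I(T(O(-2, -5), 0), j(4))) = 1/(√(36 - ⅔)) = 1/(√(106/3)) = 1/(√318/3) = √318/106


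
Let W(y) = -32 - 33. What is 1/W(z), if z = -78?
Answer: -1/65 ≈ -0.015385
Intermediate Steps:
W(y) = -65
1/W(z) = 1/(-65) = -1/65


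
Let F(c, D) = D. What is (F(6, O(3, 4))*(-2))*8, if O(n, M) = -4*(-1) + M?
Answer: -128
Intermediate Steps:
O(n, M) = 4 + M
(F(6, O(3, 4))*(-2))*8 = ((4 + 4)*(-2))*8 = (8*(-2))*8 = -16*8 = -128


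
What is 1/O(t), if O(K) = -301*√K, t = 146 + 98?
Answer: -√61/36722 ≈ -0.00021269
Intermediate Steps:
t = 244
1/O(t) = 1/(-602*√61) = -√61/36722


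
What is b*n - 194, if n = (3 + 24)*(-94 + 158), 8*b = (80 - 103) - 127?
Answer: -32594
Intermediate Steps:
b = -75/4 (b = ((80 - 103) - 127)/8 = (-23 - 127)/8 = (⅛)*(-150) = -75/4 ≈ -18.750)
n = 1728 (n = 27*64 = 1728)
b*n - 194 = -75/4*1728 - 194 = -32400 - 194 = -32594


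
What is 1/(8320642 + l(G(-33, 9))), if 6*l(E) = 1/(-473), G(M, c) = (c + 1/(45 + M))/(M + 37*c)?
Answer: 2838/23613981995 ≈ 1.2018e-7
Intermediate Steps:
G(M, c) = (c + 1/(45 + M))/(M + 37*c)
l(E) = -1/2838 (l(E) = (1/6)/(-473) = (1/6)*(-1/473) = -1/2838)
1/(8320642 + l(G(-33, 9))) = 1/(8320642 - 1/2838) = 1/(23613981995/2838) = 2838/23613981995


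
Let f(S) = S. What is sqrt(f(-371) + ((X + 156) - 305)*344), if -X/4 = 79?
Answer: I*sqrt(160331) ≈ 400.41*I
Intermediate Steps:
X = -316 (X = -4*79 = -316)
sqrt(f(-371) + ((X + 156) - 305)*344) = sqrt(-371 + ((-316 + 156) - 305)*344) = sqrt(-371 + (-160 - 305)*344) = sqrt(-371 - 465*344) = sqrt(-371 - 159960) = sqrt(-160331) = I*sqrt(160331)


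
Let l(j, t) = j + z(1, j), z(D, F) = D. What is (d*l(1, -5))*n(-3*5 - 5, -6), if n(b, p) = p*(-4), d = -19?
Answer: -912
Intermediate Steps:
n(b, p) = -4*p
l(j, t) = 1 + j (l(j, t) = j + 1 = 1 + j)
(d*l(1, -5))*n(-3*5 - 5, -6) = (-19*(1 + 1))*(-4*(-6)) = -19*2*24 = -38*24 = -912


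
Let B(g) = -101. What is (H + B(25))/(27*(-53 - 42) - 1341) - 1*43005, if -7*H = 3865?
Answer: -65324341/1519 ≈ -43005.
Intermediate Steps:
H = -3865/7 (H = -1/7*3865 = -3865/7 ≈ -552.14)
(H + B(25))/(27*(-53 - 42) - 1341) - 1*43005 = (-3865/7 - 101)/(27*(-53 - 42) - 1341) - 1*43005 = -4572/(7*(27*(-95) - 1341)) - 43005 = -4572/(7*(-2565 - 1341)) - 43005 = -4572/7/(-3906) - 43005 = -4572/7*(-1/3906) - 43005 = 254/1519 - 43005 = -65324341/1519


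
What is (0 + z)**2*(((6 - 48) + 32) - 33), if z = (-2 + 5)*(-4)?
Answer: -6192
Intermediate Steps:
z = -12 (z = 3*(-4) = -12)
(0 + z)**2*(((6 - 48) + 32) - 33) = (0 - 12)**2*(((6 - 48) + 32) - 33) = (-12)**2*((-42 + 32) - 33) = 144*(-10 - 33) = 144*(-43) = -6192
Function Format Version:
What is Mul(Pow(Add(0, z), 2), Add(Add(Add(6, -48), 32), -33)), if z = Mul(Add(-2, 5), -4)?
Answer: -6192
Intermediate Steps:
z = -12 (z = Mul(3, -4) = -12)
Mul(Pow(Add(0, z), 2), Add(Add(Add(6, -48), 32), -33)) = Mul(Pow(Add(0, -12), 2), Add(Add(Add(6, -48), 32), -33)) = Mul(Pow(-12, 2), Add(Add(-42, 32), -33)) = Mul(144, Add(-10, -33)) = Mul(144, -43) = -6192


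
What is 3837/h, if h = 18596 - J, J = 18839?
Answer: -1279/81 ≈ -15.790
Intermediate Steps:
h = -243 (h = 18596 - 1*18839 = 18596 - 18839 = -243)
3837/h = 3837/(-243) = 3837*(-1/243) = -1279/81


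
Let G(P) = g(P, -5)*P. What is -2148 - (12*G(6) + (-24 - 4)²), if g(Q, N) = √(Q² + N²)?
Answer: -2932 - 72*√61 ≈ -3494.3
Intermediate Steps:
g(Q, N) = √(N² + Q²)
G(P) = P*√(25 + P²) (G(P) = √((-5)² + P²)*P = √(25 + P²)*P = P*√(25 + P²))
-2148 - (12*G(6) + (-24 - 4)²) = -2148 - (12*(6*√(25 + 6²)) + (-24 - 4)²) = -2148 - (12*(6*√(25 + 36)) + (-28)²) = -2148 - (12*(6*√61) + 784) = -2148 - (72*√61 + 784) = -2148 - (784 + 72*√61) = -2148 + (-784 - 72*√61) = -2932 - 72*√61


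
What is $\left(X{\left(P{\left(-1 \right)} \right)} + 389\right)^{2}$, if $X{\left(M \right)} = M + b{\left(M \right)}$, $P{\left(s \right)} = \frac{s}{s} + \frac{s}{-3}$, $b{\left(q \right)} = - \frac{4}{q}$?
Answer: $\frac{1350244}{9} \approx 1.5003 \cdot 10^{5}$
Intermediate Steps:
$P{\left(s \right)} = 1 - \frac{s}{3}$ ($P{\left(s \right)} = 1 + s \left(- \frac{1}{3}\right) = 1 - \frac{s}{3}$)
$X{\left(M \right)} = M - \frac{4}{M}$
$\left(X{\left(P{\left(-1 \right)} \right)} + 389\right)^{2} = \left(\left(\left(1 - - \frac{1}{3}\right) - \frac{4}{1 - - \frac{1}{3}}\right) + 389\right)^{2} = \left(\left(\left(1 + \frac{1}{3}\right) - \frac{4}{1 + \frac{1}{3}}\right) + 389\right)^{2} = \left(\left(\frac{4}{3} - \frac{4}{\frac{4}{3}}\right) + 389\right)^{2} = \left(\left(\frac{4}{3} - 3\right) + 389\right)^{2} = \left(- \frac{5}{3} + 389\right)^{2} = \left(\frac{1162}{3}\right)^{2} = \frac{1350244}{9}$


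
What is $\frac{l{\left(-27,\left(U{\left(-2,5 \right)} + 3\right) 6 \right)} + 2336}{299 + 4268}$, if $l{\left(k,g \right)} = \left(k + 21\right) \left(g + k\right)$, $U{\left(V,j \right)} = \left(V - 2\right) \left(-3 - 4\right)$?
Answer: $\frac{1382}{4567} \approx 0.30261$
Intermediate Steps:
$U{\left(V,j \right)} = 14 - 7 V$ ($U{\left(V,j \right)} = \left(-2 + V\right) \left(-7\right) = 14 - 7 V$)
$l{\left(k,g \right)} = \left(21 + k\right) \left(g + k\right)$
$\frac{l{\left(-27,\left(U{\left(-2,5 \right)} + 3\right) 6 \right)} + 2336}{299 + 4268} = \frac{\left(\left(-27\right)^{2} + 21 \left(\left(14 - -14\right) + 3\right) 6 + 21 \left(-27\right) + \left(\left(14 - -14\right) + 3\right) 6 \left(-27\right)\right) + 2336}{299 + 4268} = \frac{\left(729 + 21 \left(\left(14 + 14\right) + 3\right) 6 - 567 + \left(\left(14 + 14\right) + 3\right) 6 \left(-27\right)\right) + 2336}{4567} = \left(\left(729 + 21 \left(28 + 3\right) 6 - 567 + \left(28 + 3\right) 6 \left(-27\right)\right) + 2336\right) \frac{1}{4567} = \left(\left(729 + 21 \cdot 31 \cdot 6 - 567 + 31 \cdot 6 \left(-27\right)\right) + 2336\right) \frac{1}{4567} = \left(\left(729 + 21 \cdot 186 - 567 + 186 \left(-27\right)\right) + 2336\right) \frac{1}{4567} = \left(\left(729 + 3906 - 567 - 5022\right) + 2336\right) \frac{1}{4567} = \left(-954 + 2336\right) \frac{1}{4567} = 1382 \cdot \frac{1}{4567} = \frac{1382}{4567}$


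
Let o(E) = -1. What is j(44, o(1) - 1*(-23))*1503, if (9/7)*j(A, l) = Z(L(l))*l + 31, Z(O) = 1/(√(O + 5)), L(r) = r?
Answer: 36239 + 25718*√3/9 ≈ 41188.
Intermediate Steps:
Z(O) = (5 + O)^(-½) (Z(O) = 1/(√(5 + O)) = (5 + O)^(-½))
j(A, l) = 217/9 + 7*l/(9*√(5 + l)) (j(A, l) = 7*(l/√(5 + l) + 31)/9 = 7*(31 + l/√(5 + l))/9 = 217/9 + 7*l/(9*√(5 + l)))
j(44, o(1) - 1*(-23))*1503 = (217/9 + 7*(-1 - 1*(-23))/(9*√(5 + (-1 - 1*(-23)))))*1503 = (217/9 + 7*(-1 + 23)/(9*√(5 + (-1 + 23))))*1503 = (217/9 + (7/9)*22/√(5 + 22))*1503 = (217/9 + (7/9)*22/√27)*1503 = (217/9 + (7/9)*22*(√3/9))*1503 = (217/9 + 154*√3/81)*1503 = 36239 + 25718*√3/9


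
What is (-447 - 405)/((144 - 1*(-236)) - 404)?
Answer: 71/2 ≈ 35.500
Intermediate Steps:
(-447 - 405)/((144 - 1*(-236)) - 404) = -852/((144 + 236) - 404) = -852/(380 - 404) = -852/(-24) = -852*(-1/24) = 71/2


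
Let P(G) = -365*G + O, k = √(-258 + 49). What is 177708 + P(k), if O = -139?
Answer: 177569 - 365*I*√209 ≈ 1.7757e+5 - 5276.7*I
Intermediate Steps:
k = I*√209 (k = √(-209) = I*√209 ≈ 14.457*I)
P(G) = -139 - 365*G (P(G) = -365*G - 139 = -139 - 365*G)
177708 + P(k) = 177708 + (-139 - 365*I*√209) = 177569 - 365*I*√209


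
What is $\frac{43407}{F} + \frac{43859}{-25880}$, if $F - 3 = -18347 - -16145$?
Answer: $- \frac{406606367}{18970040} \approx -21.434$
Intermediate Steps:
$F = -2199$ ($F = 3 - 2202 = -2199$)
$\frac{43407}{F} + \frac{43859}{-25880} = \frac{43407}{-2199} + \frac{43859}{-25880} = 43407 \left(- \frac{1}{2199}\right) + 43859 \left(- \frac{1}{25880}\right) = - \frac{14469}{733} - \frac{43859}{25880} = - \frac{406606367}{18970040}$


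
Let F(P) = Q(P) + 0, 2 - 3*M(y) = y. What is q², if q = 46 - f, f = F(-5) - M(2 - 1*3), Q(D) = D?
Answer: 2704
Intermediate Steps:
M(y) = ⅔ - y/3
F(P) = P (F(P) = P + 0 = P)
f = -6 (f = -5 - (⅔ - (2 - 1*3)/3) = -5 - (⅔ - (2 - 3)/3) = -5 - (⅔ - ⅓*(-1)) = -5 - (⅔ + ⅓) = -5 - 1*1 = -5 - 1 = -6)
q = 52 (q = 46 - 1*(-6) = 46 + 6 = 52)
q² = 52² = 2704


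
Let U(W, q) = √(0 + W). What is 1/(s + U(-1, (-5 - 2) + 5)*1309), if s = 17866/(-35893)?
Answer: -641264338/2207490655213925 - 1686394450741*I/2207490655213925 ≈ -2.9049e-7 - 0.00076394*I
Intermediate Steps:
U(W, q) = √W
s = -17866/35893 (s = 17866*(-1/35893) = -17866/35893 ≈ -0.49776)
1/(s + U(-1, (-5 - 2) + 5)*1309) = 1/(-17866/35893 + √(-1)*1309) = 1/(-17866/35893 + I*1309) = 1/(-17866/35893 + 1309*I) = 1288307449*(-17866/35893 - 1309*I)/2207490655213925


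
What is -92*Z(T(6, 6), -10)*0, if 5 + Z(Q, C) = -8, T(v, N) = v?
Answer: 0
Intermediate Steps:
Z(Q, C) = -13 (Z(Q, C) = -5 - 8 = -13)
-92*Z(T(6, 6), -10)*0 = -92*(-13)*0 = 1196*0 = 0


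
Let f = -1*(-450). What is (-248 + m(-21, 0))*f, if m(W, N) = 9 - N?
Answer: -107550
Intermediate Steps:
f = 450
(-248 + m(-21, 0))*f = (-248 + (9 - 1*0))*450 = (-248 + (9 + 0))*450 = (-248 + 9)*450 = -239*450 = -107550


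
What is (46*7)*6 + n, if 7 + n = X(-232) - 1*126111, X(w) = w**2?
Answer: -70362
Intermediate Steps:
n = -72294 (n = -7 + ((-232)**2 - 1*126111) = -7 + (53824 - 126111) = -7 - 72287 = -72294)
(46*7)*6 + n = (46*7)*6 - 72294 = 322*6 - 72294 = 1932 - 72294 = -70362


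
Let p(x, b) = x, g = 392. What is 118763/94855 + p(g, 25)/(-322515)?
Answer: 7653133157/6118432065 ≈ 1.2508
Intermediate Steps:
118763/94855 + p(g, 25)/(-322515) = 118763/94855 + 392/(-322515) = 118763*(1/94855) + 392*(-1/322515) = 118763/94855 - 392/322515 = 7653133157/6118432065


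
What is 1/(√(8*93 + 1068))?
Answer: √453/906 ≈ 0.023492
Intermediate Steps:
1/(√(8*93 + 1068)) = 1/(√(744 + 1068)) = 1/(√1812) = 1/(2*√453) = √453/906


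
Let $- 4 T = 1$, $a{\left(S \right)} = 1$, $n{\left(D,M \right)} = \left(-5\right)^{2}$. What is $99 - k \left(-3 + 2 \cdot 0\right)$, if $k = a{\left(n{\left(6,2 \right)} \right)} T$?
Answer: $\frac{393}{4} \approx 98.25$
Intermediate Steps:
$n{\left(D,M \right)} = 25$
$T = - \frac{1}{4}$ ($T = \left(- \frac{1}{4}\right) 1 = - \frac{1}{4} \approx -0.25$)
$k = - \frac{1}{4}$ ($k = 1 \left(- \frac{1}{4}\right) = - \frac{1}{4} \approx -0.25$)
$99 - k \left(-3 + 2 \cdot 0\right) = 99 - - \frac{-3 + 2 \cdot 0}{4} = 99 - - \frac{-3 + 0}{4} = 99 - \left(- \frac{1}{4}\right) \left(-3\right) = 99 - \frac{3}{4} = \frac{393}{4}$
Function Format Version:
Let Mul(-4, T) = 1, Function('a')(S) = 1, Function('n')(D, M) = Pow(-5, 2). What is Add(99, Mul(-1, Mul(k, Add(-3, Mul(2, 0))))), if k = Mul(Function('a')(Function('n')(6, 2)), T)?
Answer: Rational(393, 4) ≈ 98.250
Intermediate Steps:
Function('n')(D, M) = 25
T = Rational(-1, 4) (T = Mul(Rational(-1, 4), 1) = Rational(-1, 4) ≈ -0.25000)
k = Rational(-1, 4) (k = Mul(1, Rational(-1, 4)) = Rational(-1, 4) ≈ -0.25000)
Add(99, Mul(-1, Mul(k, Add(-3, Mul(2, 0))))) = Add(99, Mul(-1, Mul(Rational(-1, 4), Add(-3, Mul(2, 0))))) = Add(99, Mul(-1, Mul(Rational(-1, 4), Add(-3, 0)))) = Add(99, Mul(-1, Mul(Rational(-1, 4), -3))) = Add(99, Mul(-1, Rational(3, 4))) = Add(99, Rational(-3, 4)) = Rational(393, 4)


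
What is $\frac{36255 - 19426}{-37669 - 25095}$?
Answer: $- \frac{16829}{62764} \approx -0.26813$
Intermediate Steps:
$\frac{36255 - 19426}{-37669 - 25095} = \frac{16829}{-62764} = 16829 \left(- \frac{1}{62764}\right) = - \frac{16829}{62764}$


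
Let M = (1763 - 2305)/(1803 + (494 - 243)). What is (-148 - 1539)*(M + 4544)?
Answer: -7872245479/1027 ≈ -7.6653e+6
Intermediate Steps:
M = -271/1027 (M = -542/(1803 + 251) = -542/2054 = -542*1/2054 = -271/1027 ≈ -0.26388)
(-148 - 1539)*(M + 4544) = (-148 - 1539)*(-271/1027 + 4544) = -1687*4666417/1027 = -7872245479/1027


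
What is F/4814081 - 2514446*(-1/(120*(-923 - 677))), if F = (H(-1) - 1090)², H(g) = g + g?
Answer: -5937896813063/462151776000 ≈ -12.848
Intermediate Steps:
H(g) = 2*g
F = 1192464 (F = (2*(-1) - 1090)² = (-2 - 1090)² = (-1092)² = 1192464)
F/4814081 - 2514446*(-1/(120*(-923 - 677))) = 1192464/4814081 - 2514446*(-1/(120*(-923 - 677))) = 1192464*(1/4814081) - 2514446/((-1600*(-120))) = 1192464/4814081 - 2514446/192000 = 1192464/4814081 - 2514446*1/192000 = 1192464/4814081 - 1257223/96000 = -5937896813063/462151776000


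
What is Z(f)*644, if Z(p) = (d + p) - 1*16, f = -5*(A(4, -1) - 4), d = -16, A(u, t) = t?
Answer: -4508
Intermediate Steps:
f = 25 (f = -5*(-1 - 4) = -5*(-5) = 25)
Z(p) = -32 + p (Z(p) = (-16 + p) - 1*16 = (-16 + p) - 16 = -32 + p)
Z(f)*644 = (-32 + 25)*644 = -7*644 = -4508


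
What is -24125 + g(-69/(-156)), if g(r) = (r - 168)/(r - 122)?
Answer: -152485412/6321 ≈ -24124.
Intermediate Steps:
g(r) = (-168 + r)/(-122 + r)
-24125 + g(-69/(-156)) = -24125 + (-168 - 69/(-156))/(-122 - 69/(-156)) = -24125 + (-168 - 69*(-1/156))/(-122 - 69*(-1/156)) = -24125 + (-168 + 23/52)/(-122 + 23/52) = -24125 - 8713/52/(-6321/52) = -24125 - 52/6321*(-8713/52) = -24125 + 8713/6321 = -152485412/6321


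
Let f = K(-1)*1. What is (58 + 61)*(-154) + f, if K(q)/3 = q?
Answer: -18329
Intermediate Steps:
K(q) = 3*q
f = -3 (f = (3*(-1))*1 = -3*1 = -3)
(58 + 61)*(-154) + f = (58 + 61)*(-154) - 3 = 119*(-154) - 3 = -18326 - 3 = -18329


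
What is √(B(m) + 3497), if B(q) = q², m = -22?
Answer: √3981 ≈ 63.095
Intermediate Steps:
√(B(m) + 3497) = √((-22)² + 3497) = √(484 + 3497) = √3981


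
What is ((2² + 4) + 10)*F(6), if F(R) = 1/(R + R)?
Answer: 3/2 ≈ 1.5000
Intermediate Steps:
F(R) = 1/(2*R)
((2² + 4) + 10)*F(6) = ((2² + 4) + 10)*((½)/6) = ((4 + 4) + 10)*((½)*(⅙)) = (8 + 10)*(1/12) = 18*(1/12) = 3/2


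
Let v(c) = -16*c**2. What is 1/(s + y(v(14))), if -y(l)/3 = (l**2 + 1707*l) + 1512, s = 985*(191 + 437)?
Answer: -1/12829988 ≈ -7.7942e-8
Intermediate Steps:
s = 618580 (s = 985*628 = 618580)
y(l) = -4536 - 5121*l - 3*l**2 (y(l) = -3*((l**2 + 1707*l) + 1512) = -3*(1512 + l**2 + 1707*l) = -4536 - 5121*l - 3*l**2)
1/(s + y(v(14))) = 1/(618580 + (-4536 - (-81936)*14**2 - 3*(-16*14**2)**2)) = 1/(618580 + (-4536 - (-81936)*196 - 3*(-16*196)**2)) = 1/(618580 + (-4536 - 5121*(-3136) - 3*(-3136)**2)) = 1/(618580 + (-4536 + 16059456 - 3*9834496)) = 1/(618580 + (-4536 + 16059456 - 29503488)) = 1/(618580 - 13448568) = 1/(-12829988) = -1/12829988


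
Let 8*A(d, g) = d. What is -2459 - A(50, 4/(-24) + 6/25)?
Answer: -9861/4 ≈ -2465.3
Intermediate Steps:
A(d, g) = d/8
-2459 - A(50, 4/(-24) + 6/25) = -2459 - 50/8 = -2459 - 1*25/4 = -2459 - 25/4 = -9861/4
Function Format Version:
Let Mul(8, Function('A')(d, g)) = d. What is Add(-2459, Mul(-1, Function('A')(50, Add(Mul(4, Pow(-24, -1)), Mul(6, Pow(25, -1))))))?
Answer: Rational(-9861, 4) ≈ -2465.3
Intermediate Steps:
Function('A')(d, g) = Mul(Rational(1, 8), d)
Add(-2459, Mul(-1, Function('A')(50, Add(Mul(4, Pow(-24, -1)), Mul(6, Pow(25, -1)))))) = Add(-2459, Mul(-1, Mul(Rational(1, 8), 50))) = Add(-2459, Mul(-1, Rational(25, 4))) = Add(-2459, Rational(-25, 4)) = Rational(-9861, 4)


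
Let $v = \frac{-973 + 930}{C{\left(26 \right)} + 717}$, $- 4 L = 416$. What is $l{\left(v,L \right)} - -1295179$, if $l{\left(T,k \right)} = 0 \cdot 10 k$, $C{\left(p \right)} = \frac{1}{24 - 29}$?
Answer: $1295179$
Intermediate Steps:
$C{\left(p \right)} = - \frac{1}{5}$ ($C{\left(p \right)} = \frac{1}{-5} = - \frac{1}{5}$)
$L = -104$ ($L = \left(- \frac{1}{4}\right) 416 = -104$)
$v = - \frac{215}{3584}$ ($v = \frac{-973 + 930}{- \frac{1}{5} + 717} = - \frac{43}{\frac{3584}{5}} = \left(-43\right) \frac{5}{3584} = - \frac{215}{3584} \approx -0.059989$)
$l{\left(T,k \right)} = 0$ ($l{\left(T,k \right)} = 0 k = 0$)
$l{\left(v,L \right)} - -1295179 = 0 - -1295179 = 0 + 1295179 = 1295179$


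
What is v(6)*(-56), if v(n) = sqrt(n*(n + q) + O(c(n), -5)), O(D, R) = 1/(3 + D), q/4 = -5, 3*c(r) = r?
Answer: -56*I*sqrt(2095)/5 ≈ -512.64*I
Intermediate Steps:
c(r) = r/3
q = -20 (q = 4*(-5) = -20)
v(n) = sqrt(1/(3 + n/3) + n*(-20 + n)) (v(n) = sqrt(n*(n - 20) + 1/(3 + n/3)) = sqrt(n*(-20 + n) + 1/(3 + n/3)) = sqrt(1/(3 + n/3) + n*(-20 + n)))
v(6)*(-56) = sqrt((3 + 6*(-20 + 6)*(9 + 6))/(9 + 6))*(-56) = sqrt((3 + 6*(-14)*15)/15)*(-56) = sqrt((3 - 1260)/15)*(-56) = sqrt((1/15)*(-1257))*(-56) = sqrt(-419/5)*(-56) = (I*sqrt(2095)/5)*(-56) = -56*I*sqrt(2095)/5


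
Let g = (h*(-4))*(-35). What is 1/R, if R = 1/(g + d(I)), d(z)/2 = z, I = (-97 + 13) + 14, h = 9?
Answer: 1120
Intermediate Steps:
I = -70 (I = -84 + 14 = -70)
d(z) = 2*z
g = 1260 (g = (9*(-4))*(-35) = -36*(-35) = 1260)
R = 1/1120 (R = 1/(1260 + 2*(-70)) = 1/(1260 - 140) = 1/1120 ≈ 0.00089286)
1/R = 1/(1/1120) = 1120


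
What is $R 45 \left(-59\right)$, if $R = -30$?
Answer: $79650$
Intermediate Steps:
$R 45 \left(-59\right) = \left(-30\right) 45 \left(-59\right) = \left(-1350\right) \left(-59\right) = 79650$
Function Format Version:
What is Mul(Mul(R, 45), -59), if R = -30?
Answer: 79650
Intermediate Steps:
Mul(Mul(R, 45), -59) = Mul(Mul(-30, 45), -59) = Mul(-1350, -59) = 79650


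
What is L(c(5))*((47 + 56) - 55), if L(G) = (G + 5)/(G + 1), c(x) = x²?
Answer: 720/13 ≈ 55.385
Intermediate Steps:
L(G) = (5 + G)/(1 + G)
L(c(5))*((47 + 56) - 55) = ((5 + 5²)/(1 + 5²))*((47 + 56) - 55) = ((5 + 25)/(1 + 25))*(103 - 55) = (30/26)*48 = ((1/26)*30)*48 = (15/13)*48 = 720/13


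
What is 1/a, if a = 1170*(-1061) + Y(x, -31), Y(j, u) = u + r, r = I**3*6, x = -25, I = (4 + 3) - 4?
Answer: -1/1241239 ≈ -8.0565e-7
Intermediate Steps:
I = 3 (I = 7 - 4 = 3)
r = 162 (r = 3**3*6 = 27*6 = 162)
Y(j, u) = 162 + u (Y(j, u) = u + 162 = 162 + u)
a = -1241239 (a = 1170*(-1061) + (162 - 31) = -1241370 + 131 = -1241239)
1/a = 1/(-1241239) = -1/1241239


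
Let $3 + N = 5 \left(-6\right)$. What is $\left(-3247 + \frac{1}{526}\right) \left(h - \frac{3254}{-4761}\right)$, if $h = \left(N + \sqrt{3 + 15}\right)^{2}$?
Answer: $- \frac{1000781169689}{278254} + \frac{169084179 \sqrt{2}}{263} \approx -2.6874 \cdot 10^{6}$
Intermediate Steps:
$N = -33$ ($N = -3 + 5 \left(-6\right) = -3 - 30 = -33$)
$h = \left(-33 + 3 \sqrt{2}\right)^{2}$ ($h = \left(-33 + \sqrt{3 + 15}\right)^{2} = \left(-33 + \sqrt{18}\right)^{2} = \left(-33 + 3 \sqrt{2}\right)^{2} \approx 826.99$)
$\left(-3247 + \frac{1}{526}\right) \left(h - \frac{3254}{-4761}\right) = \left(-3247 + \frac{1}{526}\right) \left(\left(1107 - 198 \sqrt{2}\right) - \frac{3254}{-4761}\right) = \left(-3247 + \frac{1}{526}\right) \left(\left(1107 - 198 \sqrt{2}\right) - - \frac{3254}{4761}\right) = - \frac{1707921 \left(\left(1107 - 198 \sqrt{2}\right) + \frac{3254}{4761}\right)}{526} = - \frac{1707921 \left(\frac{5273681}{4761} - 198 \sqrt{2}\right)}{526} = - \frac{1000781169689}{278254} + \frac{169084179 \sqrt{2}}{263}$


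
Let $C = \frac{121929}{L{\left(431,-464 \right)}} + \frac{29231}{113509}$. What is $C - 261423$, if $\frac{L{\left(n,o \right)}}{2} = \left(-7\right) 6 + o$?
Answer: $- \frac{248295538213}{949348} \approx -2.6154 \cdot 10^{5}$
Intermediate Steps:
$L{\left(n,o \right)} = -84 + 2 o$ ($L{\left(n,o \right)} = 2 \left(\left(-7\right) 6 + o\right) = 2 \left(-42 + o\right) = -84 + 2 o$)
$C = - \frac{114136009}{949348}$ ($C = \frac{121929}{-84 + 2 \left(-464\right)} + \frac{29231}{113509} = \frac{121929}{-84 - 928} + 29231 \cdot \frac{1}{113509} = \frac{121929}{-1012} + \frac{29231}{113509} = 121929 \left(- \frac{1}{1012}\right) + \frac{29231}{113509} = - \frac{121929}{1012} + \frac{29231}{113509} = - \frac{114136009}{949348} \approx -120.23$)
$C - 261423 = - \frac{114136009}{949348} - 261423 = - \frac{248295538213}{949348}$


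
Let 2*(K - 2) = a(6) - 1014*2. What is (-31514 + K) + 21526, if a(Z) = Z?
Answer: -10997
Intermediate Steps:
K = -1009 (K = 2 + (6 - 1014*2)/2 = 2 + (6 - 78*26)/2 = 2 + (6 - 2028)/2 = 2 + (½)*(-2022) = 2 - 1011 = -1009)
(-31514 + K) + 21526 = (-31514 - 1009) + 21526 = -32523 + 21526 = -10997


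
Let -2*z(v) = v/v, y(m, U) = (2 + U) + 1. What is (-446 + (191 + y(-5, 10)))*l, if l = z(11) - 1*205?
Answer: 49731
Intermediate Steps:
y(m, U) = 3 + U
z(v) = -½ (z(v) = -v/(2*v) = -½*1 = -½)
l = -411/2 (l = -½ - 1*205 = -½ - 205 = -411/2 ≈ -205.50)
(-446 + (191 + y(-5, 10)))*l = (-446 + (191 + (3 + 10)))*(-411/2) = (-446 + (191 + 13))*(-411/2) = (-446 + 204)*(-411/2) = -242*(-411/2) = 49731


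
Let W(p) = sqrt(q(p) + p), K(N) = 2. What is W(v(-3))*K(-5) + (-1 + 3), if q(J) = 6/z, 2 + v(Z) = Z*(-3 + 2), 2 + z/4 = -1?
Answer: 2 + sqrt(2) ≈ 3.4142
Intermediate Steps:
z = -12 (z = -8 + 4*(-1) = -8 - 4 = -12)
v(Z) = -2 - Z (v(Z) = -2 + Z*(-3 + 2) = -2 + Z*(-1) = -2 - Z)
q(J) = -1/2 (q(J) = 6/(-12) = 6*(-1/12) = -1/2)
W(p) = sqrt(-1/2 + p)
W(v(-3))*K(-5) + (-1 + 3) = (sqrt(-2 + 4*(-2 - 1*(-3)))/2)*2 + (-1 + 3) = (sqrt(-2 + 4*(-2 + 3))/2)*2 + 2 = (sqrt(-2 + 4*1)/2)*2 + 2 = (sqrt(-2 + 4)/2)*2 + 2 = (sqrt(2)/2)*2 + 2 = sqrt(2) + 2 = 2 + sqrt(2)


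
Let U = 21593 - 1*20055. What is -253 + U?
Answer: 1285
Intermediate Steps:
U = 1538 (U = 21593 - 20055 = 1538)
-253 + U = -253 + 1538 = 1285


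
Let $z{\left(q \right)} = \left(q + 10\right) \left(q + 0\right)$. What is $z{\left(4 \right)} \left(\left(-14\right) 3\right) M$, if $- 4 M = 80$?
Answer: $47040$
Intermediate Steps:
$M = -20$ ($M = \left(- \frac{1}{4}\right) 80 = -20$)
$z{\left(q \right)} = q \left(10 + q\right)$ ($z{\left(q \right)} = \left(10 + q\right) q = q \left(10 + q\right)$)
$z{\left(4 \right)} \left(\left(-14\right) 3\right) M = 4 \left(10 + 4\right) \left(\left(-14\right) 3\right) \left(-20\right) = 4 \cdot 14 \left(-42\right) \left(-20\right) = 56 \left(-42\right) \left(-20\right) = \left(-2352\right) \left(-20\right) = 47040$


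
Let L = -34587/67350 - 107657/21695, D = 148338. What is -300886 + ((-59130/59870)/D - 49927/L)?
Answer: -5119086977261473204047/17545041260474858 ≈ -2.9177e+5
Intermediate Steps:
L = -533404261/97410550 (L = -34587*1/67350 - 107657*1/21695 = -11529/22450 - 107657/21695 = -533404261/97410550 ≈ -5.4758)
-300886 + ((-59130/59870)/D - 49927/L) = -300886 + (-59130/59870/148338 - 49927/(-533404261/97410550)) = -300886 + (-59130*1/59870*(1/148338) - 49927*(-97410550/533404261)) = -300886 + (-5913/5987*1/148338 + 4863416529850/533404261) = -300886 + (-219/32892578 + 4863416529850/533404261) = -300886 + 159970307437764920141/17545041260474858 = -5119086977261473204047/17545041260474858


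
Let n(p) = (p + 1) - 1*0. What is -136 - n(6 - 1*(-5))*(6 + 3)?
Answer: -244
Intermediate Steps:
n(p) = 1 + p (n(p) = (1 + p) + 0 = 1 + p)
-136 - n(6 - 1*(-5))*(6 + 3) = -136 - (1 + (6 - 1*(-5)))*(6 + 3) = -136 - (1 + (6 + 5))*9 = -136 - (1 + 11)*9 = -136 - 12*9 = -136 - 1*108 = -136 - 108 = -244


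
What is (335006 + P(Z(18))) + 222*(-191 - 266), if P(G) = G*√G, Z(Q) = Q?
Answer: 233552 + 54*√2 ≈ 2.3363e+5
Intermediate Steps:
P(G) = G^(3/2)
(335006 + P(Z(18))) + 222*(-191 - 266) = (335006 + 18^(3/2)) + 222*(-191 - 266) = (335006 + 54*√2) + 222*(-457) = (335006 + 54*√2) - 101454 = 233552 + 54*√2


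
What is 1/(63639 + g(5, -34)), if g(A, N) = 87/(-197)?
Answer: 197/12536796 ≈ 1.5714e-5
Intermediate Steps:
g(A, N) = -87/197 (g(A, N) = 87*(-1/197) = -87/197)
1/(63639 + g(5, -34)) = 1/(63639 - 87/197) = 1/(12536796/197) = 197/12536796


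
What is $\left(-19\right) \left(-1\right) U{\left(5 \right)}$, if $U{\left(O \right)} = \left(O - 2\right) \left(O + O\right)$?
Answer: $570$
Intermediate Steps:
$U{\left(O \right)} = 2 O \left(-2 + O\right)$ ($U{\left(O \right)} = \left(-2 + O\right) 2 O = 2 O \left(-2 + O\right)$)
$\left(-19\right) \left(-1\right) U{\left(5 \right)} = \left(-19\right) \left(-1\right) 2 \cdot 5 \left(-2 + 5\right) = 19 \cdot 2 \cdot 5 \cdot 3 = 19 \cdot 30 = 570$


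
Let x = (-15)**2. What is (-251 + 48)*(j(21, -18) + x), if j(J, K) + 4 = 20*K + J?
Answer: 23954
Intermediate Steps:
j(J, K) = -4 + J + 20*K (j(J, K) = -4 + (20*K + J) = -4 + (J + 20*K) = -4 + J + 20*K)
x = 225
(-251 + 48)*(j(21, -18) + x) = (-251 + 48)*((-4 + 21 + 20*(-18)) + 225) = -203*((-4 + 21 - 360) + 225) = -203*(-343 + 225) = -203*(-118) = 23954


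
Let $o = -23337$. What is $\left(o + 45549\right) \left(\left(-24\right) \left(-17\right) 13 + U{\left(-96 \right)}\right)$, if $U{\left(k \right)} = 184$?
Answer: $121899456$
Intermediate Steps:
$\left(o + 45549\right) \left(\left(-24\right) \left(-17\right) 13 + U{\left(-96 \right)}\right) = \left(-23337 + 45549\right) \left(\left(-24\right) \left(-17\right) 13 + 184\right) = 22212 \left(408 \cdot 13 + 184\right) = 22212 \left(5304 + 184\right) = 22212 \cdot 5488 = 121899456$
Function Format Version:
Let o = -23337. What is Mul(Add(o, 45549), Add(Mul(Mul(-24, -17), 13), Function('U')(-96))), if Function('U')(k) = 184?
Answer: 121899456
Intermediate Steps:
Mul(Add(o, 45549), Add(Mul(Mul(-24, -17), 13), Function('U')(-96))) = Mul(Add(-23337, 45549), Add(Mul(Mul(-24, -17), 13), 184)) = Mul(22212, Add(Mul(408, 13), 184)) = Mul(22212, Add(5304, 184)) = Mul(22212, 5488) = 121899456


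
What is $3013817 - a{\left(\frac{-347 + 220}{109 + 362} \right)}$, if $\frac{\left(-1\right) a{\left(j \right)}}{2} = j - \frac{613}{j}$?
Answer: $\frac{180549436297}{59817} \approx 3.0184 \cdot 10^{6}$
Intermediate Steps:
$a{\left(j \right)} = - 2 j + \frac{1226}{j}$ ($a{\left(j \right)} = - 2 \left(j - \frac{613}{j}\right) = - 2 j + \frac{1226}{j}$)
$3013817 - a{\left(\frac{-347 + 220}{109 + 362} \right)} = 3013817 - \left(- 2 \frac{-347 + 220}{109 + 362} + \frac{1226}{\left(-347 + 220\right) \frac{1}{109 + 362}}\right) = 3013817 - \left(- 2 \left(- \frac{127}{471}\right) + \frac{1226}{\left(-127\right) \frac{1}{471}}\right) = 3013817 - \left(- 2 \left(\left(-127\right) \frac{1}{471}\right) + \frac{1226}{\left(-127\right) \frac{1}{471}}\right) = 3013817 - \left(\left(-2\right) \left(- \frac{127}{471}\right) + \frac{1226}{- \frac{127}{471}}\right) = 3013817 - \left(\frac{254}{471} + 1226 \left(- \frac{471}{127}\right)\right) = 3013817 - \left(\frac{254}{471} - \frac{577446}{127}\right) = 3013817 - - \frac{271944808}{59817} = 3013817 + \frac{271944808}{59817} = \frac{180549436297}{59817}$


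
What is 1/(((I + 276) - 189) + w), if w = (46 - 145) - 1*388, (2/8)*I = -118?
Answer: -1/872 ≈ -0.0011468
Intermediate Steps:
I = -472 (I = 4*(-118) = -472)
w = -487 (w = -99 - 388 = -487)
1/(((I + 276) - 189) + w) = 1/(((-472 + 276) - 189) - 487) = 1/((-196 - 189) - 487) = 1/(-385 - 487) = 1/(-872) = -1/872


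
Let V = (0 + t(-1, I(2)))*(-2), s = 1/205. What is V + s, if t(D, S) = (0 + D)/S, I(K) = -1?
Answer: -409/205 ≈ -1.9951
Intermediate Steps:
t(D, S) = D/S
s = 1/205 ≈ 0.0048781
V = -2 (V = (0 - 1/(-1))*(-2) = (0 - 1*(-1))*(-2) = (0 + 1)*(-2) = 1*(-2) = -2)
V + s = -2 + 1/205 = -409/205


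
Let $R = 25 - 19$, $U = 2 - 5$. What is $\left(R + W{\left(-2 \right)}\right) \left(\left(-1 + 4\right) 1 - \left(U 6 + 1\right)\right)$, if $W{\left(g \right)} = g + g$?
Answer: $40$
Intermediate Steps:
$U = -3$ ($U = 2 - 5 = -3$)
$R = 6$ ($R = 25 - 19 = 6$)
$W{\left(g \right)} = 2 g$
$\left(R + W{\left(-2 \right)}\right) \left(\left(-1 + 4\right) 1 - \left(U 6 + 1\right)\right) = \left(6 + 2 \left(-2\right)\right) \left(\left(-1 + 4\right) 1 - \left(\left(-3\right) 6 + 1\right)\right) = \left(6 - 4\right) \left(3 \cdot 1 - \left(-18 + 1\right)\right) = 2 \left(3 - -17\right) = 2 \left(3 + 17\right) = 2 \cdot 20 = 40$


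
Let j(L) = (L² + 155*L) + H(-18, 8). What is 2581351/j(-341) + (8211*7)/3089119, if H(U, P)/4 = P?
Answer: 7977747795235/196029313502 ≈ 40.697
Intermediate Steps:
H(U, P) = 4*P
j(L) = 32 + L² + 155*L (j(L) = (L² + 155*L) + 4*8 = (L² + 155*L) + 32 = 32 + L² + 155*L)
2581351/j(-341) + (8211*7)/3089119 = 2581351/(32 + (-341)² + 155*(-341)) + (8211*7)/3089119 = 2581351/(32 + 116281 - 52855) + 57477*(1/3089119) = 2581351/63458 + 57477/3089119 = 7977747795235/196029313502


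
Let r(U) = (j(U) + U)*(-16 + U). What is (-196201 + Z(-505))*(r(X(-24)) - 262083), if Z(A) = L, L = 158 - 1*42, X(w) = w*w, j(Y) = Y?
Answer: -75107810145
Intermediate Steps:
X(w) = w²
r(U) = 2*U*(-16 + U) (r(U) = (U + U)*(-16 + U) = (2*U)*(-16 + U) = 2*U*(-16 + U))
L = 116 (L = 158 - 42 = 116)
Z(A) = 116
(-196201 + Z(-505))*(r(X(-24)) - 262083) = (-196201 + 116)*(2*(-24)²*(-16 + (-24)²) - 262083) = -196085*(2*576*(-16 + 576) - 262083) = -196085*(2*576*560 - 262083) = -196085*(645120 - 262083) = -196085*383037 = -75107810145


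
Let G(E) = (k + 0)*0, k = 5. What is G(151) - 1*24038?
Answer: -24038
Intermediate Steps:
G(E) = 0 (G(E) = (5 + 0)*0 = 5*0 = 0)
G(151) - 1*24038 = 0 - 1*24038 = 0 - 24038 = -24038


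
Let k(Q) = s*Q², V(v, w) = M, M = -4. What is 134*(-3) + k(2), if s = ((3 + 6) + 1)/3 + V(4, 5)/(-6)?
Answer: -386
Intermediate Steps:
V(v, w) = -4
s = 4 (s = ((3 + 6) + 1)/3 - 4/(-6) = (9 + 1)*(⅓) - 4*(-⅙) = 10*(⅓) + ⅔ = 10/3 + ⅔ = 4)
k(Q) = 4*Q²
134*(-3) + k(2) = 134*(-3) + 4*2² = -402 + 4*4 = -402 + 16 = -386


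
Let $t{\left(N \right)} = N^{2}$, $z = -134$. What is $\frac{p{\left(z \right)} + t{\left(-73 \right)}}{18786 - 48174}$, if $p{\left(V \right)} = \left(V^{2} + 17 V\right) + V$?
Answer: $- \frac{20873}{29388} \approx -0.71026$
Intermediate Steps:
$p{\left(V \right)} = V^{2} + 18 V$
$\frac{p{\left(z \right)} + t{\left(-73 \right)}}{18786 - 48174} = \frac{- 134 \left(18 - 134\right) + \left(-73\right)^{2}}{18786 - 48174} = \frac{\left(-134\right) \left(-116\right) + 5329}{-29388} = \left(15544 + 5329\right) \left(- \frac{1}{29388}\right) = 20873 \left(- \frac{1}{29388}\right) = - \frac{20873}{29388}$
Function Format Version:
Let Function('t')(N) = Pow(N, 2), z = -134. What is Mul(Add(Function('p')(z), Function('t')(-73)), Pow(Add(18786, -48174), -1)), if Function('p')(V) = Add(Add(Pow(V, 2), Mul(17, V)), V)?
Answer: Rational(-20873, 29388) ≈ -0.71026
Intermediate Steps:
Function('p')(V) = Add(Pow(V, 2), Mul(18, V))
Mul(Add(Function('p')(z), Function('t')(-73)), Pow(Add(18786, -48174), -1)) = Mul(Add(Mul(-134, Add(18, -134)), Pow(-73, 2)), Pow(Add(18786, -48174), -1)) = Mul(Add(Mul(-134, -116), 5329), Pow(-29388, -1)) = Mul(Add(15544, 5329), Rational(-1, 29388)) = Mul(20873, Rational(-1, 29388)) = Rational(-20873, 29388)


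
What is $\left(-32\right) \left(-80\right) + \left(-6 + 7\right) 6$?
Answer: $2566$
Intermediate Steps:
$\left(-32\right) \left(-80\right) + \left(-6 + 7\right) 6 = 2560 + 1 \cdot 6 = 2560 + 6 = 2566$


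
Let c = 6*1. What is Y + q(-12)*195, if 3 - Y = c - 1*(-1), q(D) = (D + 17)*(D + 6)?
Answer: -5854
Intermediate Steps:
c = 6
q(D) = (6 + D)*(17 + D) (q(D) = (17 + D)*(6 + D) = (6 + D)*(17 + D))
Y = -4 (Y = 3 - (6 - 1*(-1)) = 3 - (6 + 1) = 3 - 1*7 = 3 - 7 = -4)
Y + q(-12)*195 = -4 + (102 + (-12)² + 23*(-12))*195 = -4 + (102 + 144 - 276)*195 = -4 - 30*195 = -4 - 5850 = -5854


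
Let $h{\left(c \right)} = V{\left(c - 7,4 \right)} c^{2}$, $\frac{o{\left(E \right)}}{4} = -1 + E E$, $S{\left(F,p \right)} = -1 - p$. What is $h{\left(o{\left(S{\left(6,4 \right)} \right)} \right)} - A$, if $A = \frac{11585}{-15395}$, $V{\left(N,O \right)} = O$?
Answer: $\frac{113506573}{3079} \approx 36865.0$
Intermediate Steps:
$o{\left(E \right)} = -4 + 4 E^{2}$ ($o{\left(E \right)} = 4 \left(-1 + E E\right) = 4 \left(-1 + E^{2}\right) = -4 + 4 E^{2}$)
$h{\left(c \right)} = 4 c^{2}$
$A = - \frac{2317}{3079}$ ($A = 11585 \left(- \frac{1}{15395}\right) = - \frac{2317}{3079} \approx -0.75252$)
$h{\left(o{\left(S{\left(6,4 \right)} \right)} \right)} - A = 4 \left(-4 + 4 \left(-1 - 4\right)^{2}\right)^{2} - - \frac{2317}{3079} = 4 \left(-4 + 4 \left(-1 - 4\right)^{2}\right)^{2} + \frac{2317}{3079} = 4 \left(-4 + 4 \left(-5\right)^{2}\right)^{2} + \frac{2317}{3079} = 4 \left(-4 + 4 \cdot 25\right)^{2} + \frac{2317}{3079} = 4 \left(-4 + 100\right)^{2} + \frac{2317}{3079} = 4 \cdot 96^{2} + \frac{2317}{3079} = 4 \cdot 9216 + \frac{2317}{3079} = 36864 + \frac{2317}{3079} = \frac{113506573}{3079}$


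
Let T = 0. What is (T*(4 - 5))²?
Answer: 0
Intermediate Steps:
(T*(4 - 5))² = (0*(4 - 5))² = (0*(-1))² = 0² = 0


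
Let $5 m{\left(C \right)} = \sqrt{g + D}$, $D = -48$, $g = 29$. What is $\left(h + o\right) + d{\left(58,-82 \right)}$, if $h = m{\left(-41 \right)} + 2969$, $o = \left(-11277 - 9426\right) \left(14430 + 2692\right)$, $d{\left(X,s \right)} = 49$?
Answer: $-354473748 + \frac{i \sqrt{19}}{5} \approx -3.5447 \cdot 10^{8} + 0.87178 i$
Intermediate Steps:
$m{\left(C \right)} = \frac{i \sqrt{19}}{5}$ ($m{\left(C \right)} = \frac{\sqrt{29 - 48}}{5} = \frac{\sqrt{-19}}{5} = \frac{i \sqrt{19}}{5}$)
$o = -354476766$ ($o = \left(-20703\right) 17122 = -354476766$)
$h = 2969 + \frac{i \sqrt{19}}{5}$ ($h = \frac{i \sqrt{19}}{5} + 2969 = 2969 + \frac{i \sqrt{19}}{5} \approx 2969.0 + 0.87178 i$)
$\left(h + o\right) + d{\left(58,-82 \right)} = \left(\left(2969 + \frac{i \sqrt{19}}{5}\right) - 354476766\right) + 49 = \left(-354473797 + \frac{i \sqrt{19}}{5}\right) + 49 = -354473748 + \frac{i \sqrt{19}}{5}$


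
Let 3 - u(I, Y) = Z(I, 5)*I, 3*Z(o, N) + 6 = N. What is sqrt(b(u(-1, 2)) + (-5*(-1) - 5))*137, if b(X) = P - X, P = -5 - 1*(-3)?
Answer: 137*I*sqrt(42)/3 ≈ 295.95*I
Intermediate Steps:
Z(o, N) = -2 + N/3
P = -2 (P = -5 + 3 = -2)
u(I, Y) = 3 + I/3 (u(I, Y) = 3 - (-2 + (1/3)*5)*I = 3 - (-2 + 5/3)*I = 3 - (-1)*I/3 = 3 + I/3)
b(X) = -2 - X
sqrt(b(u(-1, 2)) + (-5*(-1) - 5))*137 = sqrt((-2 - (3 + (1/3)*(-1))) + (-5*(-1) - 5))*137 = sqrt((-2 - (3 - 1/3)) + (5 - 5))*137 = sqrt((-2 - 1*8/3) + 0)*137 = sqrt((-2 - 8/3) + 0)*137 = sqrt(-14/3 + 0)*137 = sqrt(-14/3)*137 = (I*sqrt(42)/3)*137 = 137*I*sqrt(42)/3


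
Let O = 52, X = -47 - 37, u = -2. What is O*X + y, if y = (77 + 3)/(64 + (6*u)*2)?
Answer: -4366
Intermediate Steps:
y = 2 (y = (77 + 3)/(64 + (6*(-2))*2) = 80/(64 - 12*2) = 80/(64 - 24) = 80/40 = 80*(1/40) = 2)
X = -84
O*X + y = 52*(-84) + 2 = -4368 + 2 = -4366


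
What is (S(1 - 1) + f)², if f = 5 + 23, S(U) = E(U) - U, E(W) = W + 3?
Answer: 961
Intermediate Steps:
E(W) = 3 + W
S(U) = 3 (S(U) = (3 + U) - U = 3)
f = 28
(S(1 - 1) + f)² = (3 + 28)² = 31² = 961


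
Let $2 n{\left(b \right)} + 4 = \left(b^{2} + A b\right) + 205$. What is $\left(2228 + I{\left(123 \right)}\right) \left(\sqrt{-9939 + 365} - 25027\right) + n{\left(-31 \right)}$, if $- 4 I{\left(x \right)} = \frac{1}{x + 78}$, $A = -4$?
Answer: $- \frac{44830623425}{804} + \frac{1791311 i \sqrt{9574}}{804} \approx -5.5759 \cdot 10^{7} + 2.18 \cdot 10^{5} i$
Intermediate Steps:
$n{\left(b \right)} = \frac{201}{2} + \frac{b^{2}}{2} - 2 b$ ($n{\left(b \right)} = -2 + \frac{\left(b^{2} - 4 b\right) + 205}{2} = -2 + \frac{205 + b^{2} - 4 b}{2} = -2 + \left(\frac{205}{2} + \frac{b^{2}}{2} - 2 b\right) = \frac{201}{2} + \frac{b^{2}}{2} - 2 b$)
$I{\left(x \right)} = - \frac{1}{4 \left(78 + x\right)}$ ($I{\left(x \right)} = - \frac{1}{4 \left(x + 78\right)} = - \frac{1}{4 \left(78 + x\right)}$)
$\left(2228 + I{\left(123 \right)}\right) \left(\sqrt{-9939 + 365} - 25027\right) + n{\left(-31 \right)} = \left(2228 - \frac{1}{312 + 4 \cdot 123}\right) \left(\sqrt{-9939 + 365} - 25027\right) + \left(\frac{201}{2} + \frac{\left(-31\right)^{2}}{2} - -62\right) = \left(2228 - \frac{1}{312 + 492}\right) \left(\sqrt{-9574} - 25027\right) + \left(\frac{201}{2} + \frac{1}{2} \cdot 961 + 62\right) = \left(2228 - \frac{1}{804}\right) \left(i \sqrt{9574} - 25027\right) + \left(\frac{201}{2} + \frac{961}{2} + 62\right) = \left(2228 - \frac{1}{804}\right) \left(-25027 + i \sqrt{9574}\right) + 643 = \frac{1791311 \left(-25027 + i \sqrt{9574}\right)}{804} + 643 = \left(- \frac{44831140397}{804} + \frac{1791311 i \sqrt{9574}}{804}\right) + 643 = - \frac{44830623425}{804} + \frac{1791311 i \sqrt{9574}}{804}$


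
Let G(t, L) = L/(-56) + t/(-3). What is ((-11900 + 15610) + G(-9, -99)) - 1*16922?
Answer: -739605/56 ≈ -13207.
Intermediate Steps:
G(t, L) = -t/3 - L/56 (G(t, L) = L*(-1/56) + t*(-⅓) = -L/56 - t/3 = -t/3 - L/56)
((-11900 + 15610) + G(-9, -99)) - 1*16922 = ((-11900 + 15610) + (-⅓*(-9) - 1/56*(-99))) - 1*16922 = (3710 + (3 + 99/56)) - 16922 = (3710 + 267/56) - 16922 = 208027/56 - 16922 = -739605/56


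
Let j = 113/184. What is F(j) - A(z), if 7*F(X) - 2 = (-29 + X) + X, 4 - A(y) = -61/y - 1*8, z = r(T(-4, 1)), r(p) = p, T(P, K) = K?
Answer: -49383/644 ≈ -76.682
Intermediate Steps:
z = 1
j = 113/184 (j = 113*(1/184) = 113/184 ≈ 0.61413)
A(y) = 12 + 61/y (A(y) = 4 - (-61/y - 1*8) = 4 - (-61/y - 8) = 4 - (-8 - 61/y) = 4 + (8 + 61/y) = 12 + 61/y)
F(X) = -27/7 + 2*X/7 (F(X) = 2/7 + ((-29 + X) + X)/7 = 2/7 + (-29 + 2*X)/7 = 2/7 + (-29/7 + 2*X/7) = -27/7 + 2*X/7)
F(j) - A(z) = (-27/7 + (2/7)*(113/184)) - (12 + 61/1) = (-27/7 + 113/644) - (12 + 61*1) = -2371/644 - (12 + 61) = -2371/644 - 1*73 = -2371/644 - 73 = -49383/644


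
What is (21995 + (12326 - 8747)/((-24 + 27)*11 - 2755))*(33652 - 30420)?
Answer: 96744766576/1361 ≈ 7.1084e+7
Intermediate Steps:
(21995 + (12326 - 8747)/((-24 + 27)*11 - 2755))*(33652 - 30420) = (21995 + 3579/(3*11 - 2755))*3232 = (21995 + 3579/(33 - 2755))*3232 = (21995 + 3579/(-2722))*3232 = (21995 + 3579*(-1/2722))*3232 = (21995 - 3579/2722)*3232 = (59866811/2722)*3232 = 96744766576/1361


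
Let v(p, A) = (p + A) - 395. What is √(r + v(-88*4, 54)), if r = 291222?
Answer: 3*√32281 ≈ 539.01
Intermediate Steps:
v(p, A) = -395 + A + p (v(p, A) = (A + p) - 395 = -395 + A + p)
√(r + v(-88*4, 54)) = √(291222 + (-395 + 54 - 88*4)) = √(291222 + (-395 + 54 - 352)) = √(291222 - 693) = √290529 = 3*√32281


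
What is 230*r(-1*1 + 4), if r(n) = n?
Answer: 690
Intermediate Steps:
230*r(-1*1 + 4) = 230*(-1*1 + 4) = 230*(-1 + 4) = 230*3 = 690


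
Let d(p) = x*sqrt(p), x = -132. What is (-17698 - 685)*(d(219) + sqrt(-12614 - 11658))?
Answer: 2426556*sqrt(219) - 73532*I*sqrt(1517) ≈ 3.591e+7 - 2.864e+6*I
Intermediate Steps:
d(p) = -132*sqrt(p)
(-17698 - 685)*(d(219) + sqrt(-12614 - 11658)) = (-17698 - 685)*(-132*sqrt(219) + sqrt(-12614 - 11658)) = -18383*(-132*sqrt(219) + sqrt(-24272)) = -18383*(-132*sqrt(219) + 4*I*sqrt(1517)) = 2426556*sqrt(219) - 73532*I*sqrt(1517)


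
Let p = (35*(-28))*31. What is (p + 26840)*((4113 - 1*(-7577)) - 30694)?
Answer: 67274160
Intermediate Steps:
p = -30380 (p = -980*31 = -30380)
(p + 26840)*((4113 - 1*(-7577)) - 30694) = (-30380 + 26840)*((4113 - 1*(-7577)) - 30694) = -3540*((4113 + 7577) - 30694) = -3540*(11690 - 30694) = -3540*(-19004) = 67274160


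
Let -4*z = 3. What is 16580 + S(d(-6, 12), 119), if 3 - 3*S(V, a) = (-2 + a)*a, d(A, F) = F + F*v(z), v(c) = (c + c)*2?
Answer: 11940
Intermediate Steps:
z = -¾ (z = -¼*3 = -¾ ≈ -0.75000)
v(c) = 4*c (v(c) = (2*c)*2 = 4*c)
d(A, F) = -2*F (d(A, F) = F + F*(4*(-¾)) = F + F*(-3) = F - 3*F = -2*F)
S(V, a) = 1 - a*(-2 + a)/3 (S(V, a) = 1 - (-2 + a)*a/3 = 1 - a*(-2 + a)/3)
16580 + S(d(-6, 12), 119) = 16580 + (1 - ⅓*119² + (⅔)*119) = 16580 + (1 - ⅓*14161 + 238/3) = 16580 + (1 - 14161/3 + 238/3) = 16580 - 4640 = 11940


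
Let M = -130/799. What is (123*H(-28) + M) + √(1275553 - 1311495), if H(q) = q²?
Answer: 77049038/799 + I*√35942 ≈ 96432.0 + 189.58*I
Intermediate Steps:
M = -130/799 (M = -130*1/799 = -130/799 ≈ -0.16270)
(123*H(-28) + M) + √(1275553 - 1311495) = (123*(-28)² - 130/799) + √(1275553 - 1311495) = (123*784 - 130/799) + √(-35942) = (96432 - 130/799) + I*√35942 = 77049038/799 + I*√35942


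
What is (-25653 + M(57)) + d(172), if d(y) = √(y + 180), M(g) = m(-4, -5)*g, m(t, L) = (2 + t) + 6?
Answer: -25425 + 4*√22 ≈ -25406.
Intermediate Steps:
m(t, L) = 8 + t
M(g) = 4*g (M(g) = (8 - 4)*g = 4*g)
d(y) = √(180 + y)
(-25653 + M(57)) + d(172) = (-25653 + 4*57) + √(180 + 172) = (-25653 + 228) + √352 = -25425 + 4*√22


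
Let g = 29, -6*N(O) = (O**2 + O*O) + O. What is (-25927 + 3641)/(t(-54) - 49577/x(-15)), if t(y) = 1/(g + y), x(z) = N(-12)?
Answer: -25628900/1239379 ≈ -20.679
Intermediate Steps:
N(O) = -O**2/3 - O/6 (N(O) = -((O**2 + O*O) + O)/6 = -((O**2 + O**2) + O)/6 = -(2*O**2 + O)/6 = -(O + 2*O**2)/6 = -O**2/3 - O/6)
x(z) = -46 (x(z) = -1/6*(-12)*(1 + 2*(-12)) = -1/6*(-12)*(1 - 24) = -1/6*(-12)*(-23) = -46)
t(y) = 1/(29 + y)
(-25927 + 3641)/(t(-54) - 49577/x(-15)) = (-25927 + 3641)/(1/(29 - 54) - 49577/(-46)) = -22286/(1/(-25) - 49577*(-1/46)) = -22286/(-1/25 + 49577/46) = -22286/1239379/1150 = -22286*1150/1239379 = -25628900/1239379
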